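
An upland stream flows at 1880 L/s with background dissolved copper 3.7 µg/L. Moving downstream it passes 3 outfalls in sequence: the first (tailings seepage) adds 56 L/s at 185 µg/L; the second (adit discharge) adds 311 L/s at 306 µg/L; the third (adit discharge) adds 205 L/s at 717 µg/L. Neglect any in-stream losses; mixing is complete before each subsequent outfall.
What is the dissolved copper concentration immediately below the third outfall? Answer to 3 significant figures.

Outfall 1: combined Q = 1936 L/s; C = (1880·3.700 + 56.00·185.0)/1936 = 8.944 µg/L.
Outfall 2: combined Q = 2247 L/s; C = (1936·8.944 + 311.0·306.0)/2247 = 50.06 µg/L.
Outfall 3: combined Q = 2452 L/s; C = (2247·50.06 + 205.0·717.0)/2452 = 105.8 µg/L.

106 µg/L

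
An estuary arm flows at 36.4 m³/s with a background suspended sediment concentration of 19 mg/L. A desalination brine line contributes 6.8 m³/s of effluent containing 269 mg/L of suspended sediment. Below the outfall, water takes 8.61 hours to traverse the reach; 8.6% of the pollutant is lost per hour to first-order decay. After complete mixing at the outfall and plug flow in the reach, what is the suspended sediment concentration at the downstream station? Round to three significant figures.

26.9 mg/L

After mixing, C = (36.40·19.00 + 6.800·269.0) / 43.20 = 2521/43.20 = 58.35 mg/L.
8.6%/h lost → k = −ln(1 − 0.086) = 0.08992 h⁻¹.
Decay over the reach: 58.35·exp(−kt) = 58.35·0.4610 = 26.90 mg/L.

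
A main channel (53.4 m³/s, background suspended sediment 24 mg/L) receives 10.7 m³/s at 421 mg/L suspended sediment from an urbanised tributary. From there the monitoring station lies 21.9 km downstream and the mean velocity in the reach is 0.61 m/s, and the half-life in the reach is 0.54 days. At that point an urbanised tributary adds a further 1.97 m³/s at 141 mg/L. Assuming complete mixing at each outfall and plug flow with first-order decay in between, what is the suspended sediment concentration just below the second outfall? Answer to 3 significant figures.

55.6 mg/L

After mixing, C = (53.40·24.00 + 10.70·421.0) / 64.10 = 5786/64.10 = 90.27 mg/L; combined flow 64.10 m³/s.
Travel time t = 21.9·1000 / 0.61 = 35900 s = 9.973 h.
Half-life 0.54 d → k = ln 2 / 0.54 = 1.284 d⁻¹.
First-order decay: C = 90.27·exp(−k·t) = 90.27·0.5866 = 52.95 mg/L.
At the second outfall, C = (64.10·52.95 + 1.970·141.0) / (64.10 + 1.970) = 55.58 mg/L.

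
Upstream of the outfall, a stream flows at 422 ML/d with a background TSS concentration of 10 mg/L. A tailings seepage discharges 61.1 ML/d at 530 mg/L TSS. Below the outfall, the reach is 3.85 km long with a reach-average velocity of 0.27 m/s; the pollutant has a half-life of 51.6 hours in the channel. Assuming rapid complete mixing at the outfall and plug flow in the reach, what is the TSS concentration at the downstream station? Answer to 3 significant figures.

71.8 mg/L

Flow-weighted average: C = (422.0·10.00 + 61.10·530.0) / 483.1 = 36600/483.1 = 75.77 mg/L.
Travel time t = 3.85·1000 / 0.27 = 14260 s = 3.961 h.
Half-life 51.6 h → k = ln 2 / 51.6 = 0.01343 h⁻¹ = 0.3224 d⁻¹.
First-order decay: C = 75.77·exp(−k·t) = 75.77·0.9482 = 71.84 mg/L.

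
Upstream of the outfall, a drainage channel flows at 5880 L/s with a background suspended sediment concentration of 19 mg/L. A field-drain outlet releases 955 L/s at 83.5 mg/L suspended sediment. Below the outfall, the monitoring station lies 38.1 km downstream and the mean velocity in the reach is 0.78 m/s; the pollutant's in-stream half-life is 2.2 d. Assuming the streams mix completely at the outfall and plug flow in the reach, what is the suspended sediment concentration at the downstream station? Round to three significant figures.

23.4 mg/L

Mass balance: C = (5880·19.00 + 955.0·83.50) / 6835 = 191500/6835 = 28.01 mg/L.
Travel time t = 38.1·1000 / 0.78 = 48850 s = 13.57 h.
Half-life 2.2 d → k = ln 2 / 2.2 = 0.3151 d⁻¹.
After decay, C = 28.01 × e^(−kt) = 28.01 × 0.8368 = 23.44 mg/L.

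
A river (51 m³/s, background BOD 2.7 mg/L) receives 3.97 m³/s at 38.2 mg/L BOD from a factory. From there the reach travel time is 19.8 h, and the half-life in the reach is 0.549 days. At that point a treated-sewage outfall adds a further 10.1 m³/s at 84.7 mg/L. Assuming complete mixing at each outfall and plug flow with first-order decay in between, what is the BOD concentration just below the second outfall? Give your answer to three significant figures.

14.7 mg/L

Flow-weighted average: C = (51.00·2.700 + 3.970·38.20) / 54.97 = 289.4/54.97 = 5.264 mg/L; combined flow 54.97 m³/s.
Half-life 0.549 d → k = ln 2 / 0.549 = 1.263 d⁻¹.
Applying C = C₀e^(−kt): 5.264 × 0.3529 = 1.858 mg/L.
At the second outfall, C = (54.97·1.858 + 10.10·84.70) / (54.97 + 10.10) = 14.72 mg/L.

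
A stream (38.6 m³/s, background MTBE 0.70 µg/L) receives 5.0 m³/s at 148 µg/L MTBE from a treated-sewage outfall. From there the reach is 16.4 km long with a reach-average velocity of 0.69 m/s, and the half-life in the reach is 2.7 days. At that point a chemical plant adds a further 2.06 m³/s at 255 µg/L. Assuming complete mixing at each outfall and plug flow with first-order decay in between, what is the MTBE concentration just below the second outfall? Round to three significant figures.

27.2 µg/L

Mass balance: C = (38.60·0.7000 + 5.000·148.0) / 43.60 = 767.0/43.60 = 17.59 µg/L; combined flow 43.60 m³/s.
Travel time t = 16.4·1000 / 0.69 = 23770 s = 6.602 h.
Half-life 2.7 d → k = ln 2 / 2.7 = 0.2567 d⁻¹.
Applying C = C₀e^(−kt): 17.59 × 0.9318 = 16.39 µg/L.
Second outfall: C = (43.60·16.39 + 2.060·255.0)/45.66 = 27.16 µg/L.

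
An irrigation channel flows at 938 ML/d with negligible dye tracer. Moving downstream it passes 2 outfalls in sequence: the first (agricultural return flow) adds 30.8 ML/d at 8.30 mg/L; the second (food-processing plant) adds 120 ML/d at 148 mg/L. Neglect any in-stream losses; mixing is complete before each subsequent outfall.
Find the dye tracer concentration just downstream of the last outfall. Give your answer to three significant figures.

16.5 mg/L

Below outfall 1: Q → 968.8 ML/d, C = (938.0·0 + 30.80·8.300)/968.8 = 0.2639 mg/L.
Below outfall 2: Q → 1089 ML/d, C = (968.8·0.2639 + 120.0·148.0)/1089 = 16.55 mg/L.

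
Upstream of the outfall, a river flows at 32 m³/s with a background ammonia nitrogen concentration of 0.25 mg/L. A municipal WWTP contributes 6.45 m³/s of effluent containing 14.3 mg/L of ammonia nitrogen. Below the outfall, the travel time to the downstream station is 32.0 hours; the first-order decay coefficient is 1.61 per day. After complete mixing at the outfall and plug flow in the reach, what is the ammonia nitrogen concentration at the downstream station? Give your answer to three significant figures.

0.305 mg/L

Flow-weighted average: C = (32.00·0.2500 + 6.450·14.30) / 38.45 = 100.2/38.45 = 2.607 mg/L.
Decay over the reach: 2.607·exp(−kt) = 2.607·0.1169 = 0.3047 mg/L.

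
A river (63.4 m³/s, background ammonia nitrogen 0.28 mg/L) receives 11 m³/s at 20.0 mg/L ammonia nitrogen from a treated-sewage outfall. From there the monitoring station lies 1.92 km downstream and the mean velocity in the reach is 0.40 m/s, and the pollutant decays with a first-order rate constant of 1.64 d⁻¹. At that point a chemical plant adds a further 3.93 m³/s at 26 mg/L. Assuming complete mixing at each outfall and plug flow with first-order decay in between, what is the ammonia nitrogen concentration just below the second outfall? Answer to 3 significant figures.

4.08 mg/L

Mass balance: C = (63.40·0.2800 + 11.00·20.00) / 74.40 = 237.8/74.40 = 3.196 mg/L; combined flow 74.40 m³/s.
Travel time t = 1.92·1000 / 0.40 = 4800 s = 1.333 h.
Applying C = C₀e^(−kt): 3.196 × 0.9129 = 2.917 mg/L.
Second outfall: C = (74.40·2.917 + 3.930·26.00)/78.33 = 4.075 mg/L.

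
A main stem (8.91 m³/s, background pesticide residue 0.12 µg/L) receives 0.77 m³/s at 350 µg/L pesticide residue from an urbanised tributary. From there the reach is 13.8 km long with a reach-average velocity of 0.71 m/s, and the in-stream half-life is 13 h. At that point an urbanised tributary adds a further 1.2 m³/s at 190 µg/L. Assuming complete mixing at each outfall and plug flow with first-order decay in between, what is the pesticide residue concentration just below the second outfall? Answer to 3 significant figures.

Conservation of mass: C = (8.910·0.1200 + 0.7700·350.0) / 9.680 = 270.6/9.680 = 27.95 µg/L; combined flow 9.680 m³/s.
Travel time t = 13.8·1000 / 0.71 = 19440 s = 5.399 h.
Half-life 13 h → k = ln 2 / 13 = 0.05332 h⁻¹ = 1.280 d⁻¹.
Decay over the reach: 27.95·exp(−kt) = 27.95·0.7499 = 20.96 µg/L.
Second outfall: C = (9.680·20.96 + 1.200·190.0)/10.88 = 39.60 µg/L.

39.6 µg/L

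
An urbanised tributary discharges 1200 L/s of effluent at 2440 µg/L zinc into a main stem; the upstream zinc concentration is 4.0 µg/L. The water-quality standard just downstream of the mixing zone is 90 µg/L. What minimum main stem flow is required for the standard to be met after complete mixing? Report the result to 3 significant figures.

32800 L/s

Set C_mix = 90: (Q·4.000 + 1200·2440) / (Q + 1200) = 90
→ Q = 1200·(2440 − 90)/(90 − 4.000) = 32790 L/s.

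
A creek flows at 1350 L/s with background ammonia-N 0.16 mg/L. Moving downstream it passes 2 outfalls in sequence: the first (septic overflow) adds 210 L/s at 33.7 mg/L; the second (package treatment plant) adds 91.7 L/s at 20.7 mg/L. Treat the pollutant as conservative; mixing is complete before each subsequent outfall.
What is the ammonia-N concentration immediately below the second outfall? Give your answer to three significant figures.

Below outfall 1: Q → 1560 L/s, C = (1350·0.1600 + 210.0·33.70)/1560 = 4.675 mg/L.
Below outfall 2: Q → 1652 L/s, C = (1560·4.675 + 91.70·20.70)/1652 = 5.565 mg/L.

5.56 mg/L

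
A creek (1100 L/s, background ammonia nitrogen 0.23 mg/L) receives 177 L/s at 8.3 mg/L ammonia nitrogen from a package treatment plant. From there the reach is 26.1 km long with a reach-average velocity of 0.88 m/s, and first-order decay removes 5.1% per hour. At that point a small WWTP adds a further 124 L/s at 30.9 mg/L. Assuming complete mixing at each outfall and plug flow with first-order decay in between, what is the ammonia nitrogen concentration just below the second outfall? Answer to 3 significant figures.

3.53 mg/L

Conservation of mass: C = (1100·0.2300 + 177.0·8.300) / 1277 = 1722/1277 = 1.349 mg/L; combined flow 1277 L/s.
Travel time t = 26.1·1000 / 0.88 = 29660 s = 8.239 h.
5.1%/h lost → k = −ln(1 − 0.051) = 0.05235 h⁻¹.
First-order decay: C = 1.349·exp(−k·t) = 1.349·0.6497 = 0.8761 mg/L.
Second outfall: C = (1277·0.8761 + 124.0·30.90)/1401 = 3.533 mg/L.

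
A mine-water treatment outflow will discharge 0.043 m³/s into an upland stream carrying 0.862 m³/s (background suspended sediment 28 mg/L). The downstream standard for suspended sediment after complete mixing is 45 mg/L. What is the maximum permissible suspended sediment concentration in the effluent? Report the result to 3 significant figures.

At the limit, (Qr·Cr + Qe·Cₑ)/(Qr + Qe) = 45:
Cₑ = (0.9050·45 − 0.8620·28.00) / 0.04300 = 385.8 mg/L.

386 mg/L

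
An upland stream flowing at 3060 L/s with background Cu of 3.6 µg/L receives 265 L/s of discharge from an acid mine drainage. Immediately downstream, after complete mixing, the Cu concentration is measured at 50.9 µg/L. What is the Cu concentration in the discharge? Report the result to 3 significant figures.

597 µg/L

Mass balance: 3060·3.600 + 265.0·Cₑ = 3325·50.90
→ Cₑ = (3325·50.90 − 3060·3.600) / 265.0 = 597.1 µg/L.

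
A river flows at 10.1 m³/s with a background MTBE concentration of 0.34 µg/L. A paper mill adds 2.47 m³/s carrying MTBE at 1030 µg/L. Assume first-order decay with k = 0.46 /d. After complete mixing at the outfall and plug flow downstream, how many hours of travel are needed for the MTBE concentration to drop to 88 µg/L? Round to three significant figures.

43.5 h

Mixed concentration C = ΣQC/ΣQ = (10.10·0.3400 + 2.470·1030) / 12.57 = 2548/12.57 = 202.7 µg/L.
202.7·exp(−k·t) = 88 → t = ln(202.7/88)/k = 156700 s = 43.53 h.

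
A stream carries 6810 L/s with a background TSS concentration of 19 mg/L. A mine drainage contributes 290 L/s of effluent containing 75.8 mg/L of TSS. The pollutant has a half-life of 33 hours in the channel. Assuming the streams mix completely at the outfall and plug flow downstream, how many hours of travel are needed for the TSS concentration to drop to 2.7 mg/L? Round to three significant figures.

98.4 h

Mixed concentration C = ΣQC/ΣQ = (6810·19.00 + 290.0·75.80) / 7100 = 151400/7100 = 21.32 mg/L.
Half-life 33 h → k = ln 2 / 33 = 0.02100 h⁻¹ = 0.5041 d⁻¹.
21.32·exp(−k·t) = 2.7 → t = ln(21.32/2.7)/k = 354200 s = 98.38 h.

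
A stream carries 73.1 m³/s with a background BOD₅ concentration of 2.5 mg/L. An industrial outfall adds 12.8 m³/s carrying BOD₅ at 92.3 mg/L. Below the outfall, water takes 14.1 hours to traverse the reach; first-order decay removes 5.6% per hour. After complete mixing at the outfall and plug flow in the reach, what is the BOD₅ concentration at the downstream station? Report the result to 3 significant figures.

7.05 mg/L

Mixed concentration C = ΣQC/ΣQ = (73.10·2.500 + 12.80·92.30) / 85.90 = 1364/85.90 = 15.88 mg/L.
5.6%/h lost → k = −ln(1 − 0.056) = 0.05763 h⁻¹.
Decay over the reach: 15.88·exp(−kt) = 15.88·0.4437 = 7.047 mg/L.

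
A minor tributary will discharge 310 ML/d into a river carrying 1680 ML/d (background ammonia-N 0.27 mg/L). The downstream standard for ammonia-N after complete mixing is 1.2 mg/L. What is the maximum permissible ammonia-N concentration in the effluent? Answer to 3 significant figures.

At the limit, (Qr·Cr + Qe·Cₑ)/(Qr + Qe) = 1.2:
Cₑ = (1990·1.2 − 1680·0.2700) / 310.0 = 6.240 mg/L.

6.24 mg/L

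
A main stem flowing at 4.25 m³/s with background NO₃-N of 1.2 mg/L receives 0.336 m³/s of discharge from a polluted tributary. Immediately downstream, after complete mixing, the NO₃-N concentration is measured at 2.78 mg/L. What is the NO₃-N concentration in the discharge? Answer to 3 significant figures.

Mass balance: 4.250·1.200 + 0.3360·Cₑ = 4.586·2.780
→ Cₑ = (4.586·2.780 − 4.250·1.200) / 0.3360 = 22.77 mg/L.

22.8 mg/L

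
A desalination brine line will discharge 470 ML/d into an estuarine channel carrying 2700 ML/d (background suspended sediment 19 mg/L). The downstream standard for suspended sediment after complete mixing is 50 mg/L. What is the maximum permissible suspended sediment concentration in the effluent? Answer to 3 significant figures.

At the limit, (Qr·Cr + Qe·Cₑ)/(Qr + Qe) = 50:
Cₑ = (3170·50 − 2700·19.00) / 470.0 = 228.1 mg/L.

228 mg/L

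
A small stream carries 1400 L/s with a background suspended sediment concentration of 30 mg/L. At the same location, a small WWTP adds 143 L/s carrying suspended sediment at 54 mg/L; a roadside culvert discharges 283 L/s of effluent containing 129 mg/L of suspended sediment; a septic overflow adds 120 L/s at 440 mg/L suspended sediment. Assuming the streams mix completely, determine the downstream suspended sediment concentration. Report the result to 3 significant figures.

71.4 mg/L

After mixing, C = (1400·30.00 + 143.0·54.00 + 283.0·129.0 + 120.0·440.0) / 1946 = 139000/1946 = 71.44 mg/L.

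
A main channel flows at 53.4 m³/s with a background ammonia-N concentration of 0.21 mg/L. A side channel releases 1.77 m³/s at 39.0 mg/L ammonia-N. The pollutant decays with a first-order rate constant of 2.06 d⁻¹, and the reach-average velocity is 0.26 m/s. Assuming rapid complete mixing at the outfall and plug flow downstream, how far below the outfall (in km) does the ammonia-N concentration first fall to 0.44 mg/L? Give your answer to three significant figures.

13.0 km

Mass balance: C = (53.40·0.2100 + 1.770·39.00) / 55.17 = 80.24/55.17 = 1.454 mg/L.
Set 1.454·exp(−k·t) = 0.44 → t = ln(1.454/0.44)/k = 50150 s = 13.93 h.
Distance = v·t = 0.26·50150 = 13040 m = 13.04 km.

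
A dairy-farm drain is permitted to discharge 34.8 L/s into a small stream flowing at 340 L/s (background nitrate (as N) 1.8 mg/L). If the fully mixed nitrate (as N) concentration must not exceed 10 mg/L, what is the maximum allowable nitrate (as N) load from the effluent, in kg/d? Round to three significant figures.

Mass balance at the limit: 340.0·1.800 + 34.80·Cₑ = 374.8·10 → Cₑ = 90.11 mg/L.
34.80 L/s = 0.03480 m³/s. Load = 0.03480 m³/s × 90.11 g/m³ × 86 400 s/d = 271.0 kg/d.

271 kg/d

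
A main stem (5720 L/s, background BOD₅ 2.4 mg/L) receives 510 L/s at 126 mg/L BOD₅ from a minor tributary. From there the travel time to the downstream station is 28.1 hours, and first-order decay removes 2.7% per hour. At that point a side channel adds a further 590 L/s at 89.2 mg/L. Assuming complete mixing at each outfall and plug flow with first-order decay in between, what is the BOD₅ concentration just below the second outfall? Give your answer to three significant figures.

Mixed concentration C = ΣQC/ΣQ = (5720·2.400 + 510.0·126.0) / 6230 = 77990/6230 = 12.52 mg/L; combined flow 6230 L/s.
2.7%/h lost → k = −ln(1 − 0.027) = 0.02737 h⁻¹.
First-order decay: C = 12.52·exp(−k·t) = 12.52·0.4634 = 5.801 mg/L.
Second outfall: C = (6230·5.801 + 590.0·89.20)/6820 = 13.02 mg/L.

13.0 mg/L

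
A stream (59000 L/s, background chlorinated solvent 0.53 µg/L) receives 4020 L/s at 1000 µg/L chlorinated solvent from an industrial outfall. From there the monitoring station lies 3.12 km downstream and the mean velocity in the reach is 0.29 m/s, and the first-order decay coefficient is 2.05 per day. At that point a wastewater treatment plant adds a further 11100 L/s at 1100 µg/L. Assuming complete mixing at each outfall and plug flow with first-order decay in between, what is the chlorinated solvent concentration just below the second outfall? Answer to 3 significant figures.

207 µg/L

Flow-weighted average: C = (59000·0.5300 + 4020·1000) / 63020 = 4051000/63020 = 64.29 µg/L; combined flow 63020 L/s.
Travel time t = 3.12·1000 / 0.29 = 10760 s = 2.989 h.
After decay, C = 64.29 × e^(−kt) = 64.29 × 0.7747 = 49.80 µg/L.
Second outfall: C = (63020·49.80 + 11100·1100)/74120 = 207.1 µg/L.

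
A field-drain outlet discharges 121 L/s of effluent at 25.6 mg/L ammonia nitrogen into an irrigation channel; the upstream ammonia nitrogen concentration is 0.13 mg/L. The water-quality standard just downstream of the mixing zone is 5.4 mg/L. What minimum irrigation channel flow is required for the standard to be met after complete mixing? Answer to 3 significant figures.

Set C_mix = 5.4: (Q·0.1300 + 121.0·25.60) / (Q + 121.0) = 5.4
→ Q = 121.0·(25.60 − 5.4)/(5.4 − 0.1300) = 463.8 L/s.

464 L/s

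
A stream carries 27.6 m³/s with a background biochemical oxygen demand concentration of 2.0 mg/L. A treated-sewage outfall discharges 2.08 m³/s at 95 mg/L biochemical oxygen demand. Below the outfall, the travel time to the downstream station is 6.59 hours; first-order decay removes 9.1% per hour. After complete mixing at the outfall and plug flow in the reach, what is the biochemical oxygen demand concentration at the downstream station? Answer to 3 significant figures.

Flow-weighted average: C = (27.60·2.000 + 2.080·95.00) / 29.68 = 252.8/29.68 = 8.518 mg/L.
9.1%/h lost → k = −ln(1 − 0.091) = 0.09541 h⁻¹.
After decay, C = 8.518 × e^(−kt) = 8.518 × 0.5333 = 4.542 mg/L.

4.54 mg/L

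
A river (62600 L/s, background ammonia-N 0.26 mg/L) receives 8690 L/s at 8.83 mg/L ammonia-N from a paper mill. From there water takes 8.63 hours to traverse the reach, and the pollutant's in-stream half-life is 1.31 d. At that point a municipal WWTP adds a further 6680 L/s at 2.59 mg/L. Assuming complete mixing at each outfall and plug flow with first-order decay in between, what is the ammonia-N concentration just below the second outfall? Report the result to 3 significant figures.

1.21 mg/L

Mass balance: C = (62600·0.2600 + 8690·8.830) / 71290 = 93010/71290 = 1.305 mg/L; combined flow 71290 L/s.
Half-life 1.31 d → k = ln 2 / 1.31 = 0.5291 d⁻¹.
Applying C = C₀e^(−kt): 1.305 × 0.8267 = 1.079 mg/L.
At the second outfall, C = (71290·1.079 + 6680·2.590) / (71290 + 6680) = 1.208 mg/L.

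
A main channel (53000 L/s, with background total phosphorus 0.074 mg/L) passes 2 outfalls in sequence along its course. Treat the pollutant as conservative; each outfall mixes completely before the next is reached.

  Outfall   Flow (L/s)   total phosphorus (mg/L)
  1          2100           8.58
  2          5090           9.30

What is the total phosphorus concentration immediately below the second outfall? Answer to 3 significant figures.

Outfall 1: combined Q = 55100 L/s; C = (53000·0.07400 + 2100·8.580)/55100 = 0.3982 mg/L.
Outfall 2: combined Q = 60190 L/s; C = (55100·0.3982 + 5090·9.300)/60190 = 1.151 mg/L.

1.15 mg/L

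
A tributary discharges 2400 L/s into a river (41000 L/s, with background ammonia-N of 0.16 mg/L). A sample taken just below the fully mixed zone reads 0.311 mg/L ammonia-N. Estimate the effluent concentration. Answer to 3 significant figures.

Mass balance: 41000·0.1600 + 2400·Cₑ = 43400·0.3110
→ Cₑ = (43400·0.3110 − 41000·0.1600) / 2400 = 2.891 mg/L.

2.89 mg/L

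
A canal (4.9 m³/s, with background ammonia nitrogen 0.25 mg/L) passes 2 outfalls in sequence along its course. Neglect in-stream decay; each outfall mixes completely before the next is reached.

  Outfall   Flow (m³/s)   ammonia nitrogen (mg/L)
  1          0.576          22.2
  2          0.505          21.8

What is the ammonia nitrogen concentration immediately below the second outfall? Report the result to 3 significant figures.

Below outfall 1: Q → 5.476 m³/s, C = (4.900·0.2500 + 0.5760·22.20)/5.476 = 2.559 mg/L.
Below outfall 2: Q → 5.981 m³/s, C = (5.476·2.559 + 0.5050·21.80)/5.981 = 4.183 mg/L.

4.18 mg/L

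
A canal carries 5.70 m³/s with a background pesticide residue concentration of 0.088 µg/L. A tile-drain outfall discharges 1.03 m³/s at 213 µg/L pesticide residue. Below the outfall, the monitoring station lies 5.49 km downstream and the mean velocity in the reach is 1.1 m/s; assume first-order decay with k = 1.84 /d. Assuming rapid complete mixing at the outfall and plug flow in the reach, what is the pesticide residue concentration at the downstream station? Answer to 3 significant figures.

29.4 µg/L

Mass balance: C = (5.700·0.08800 + 1.030·213.0) / 6.730 = 219.9/6.730 = 32.67 µg/L.
Travel time t = 5.49·1000 / 1.1 = 4991 s = 1.386 h.
Decay over the reach: 32.67·exp(−kt) = 32.67·0.8992 = 29.38 µg/L.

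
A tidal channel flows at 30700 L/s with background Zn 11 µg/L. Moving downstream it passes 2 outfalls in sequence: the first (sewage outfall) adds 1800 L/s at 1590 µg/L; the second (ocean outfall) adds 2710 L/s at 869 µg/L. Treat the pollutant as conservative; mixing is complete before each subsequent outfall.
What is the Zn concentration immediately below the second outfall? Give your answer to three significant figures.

158 µg/L

After outfall 1: Q = 30700 + 1800 = 32500 L/s; C = (30700·11.00 + 1800·1590)/32500 = 98.45 µg/L.
After outfall 2: Q = 32500 + 2710 = 35210 L/s; C = (32500·98.45 + 2710·869.0)/35210 = 157.8 µg/L.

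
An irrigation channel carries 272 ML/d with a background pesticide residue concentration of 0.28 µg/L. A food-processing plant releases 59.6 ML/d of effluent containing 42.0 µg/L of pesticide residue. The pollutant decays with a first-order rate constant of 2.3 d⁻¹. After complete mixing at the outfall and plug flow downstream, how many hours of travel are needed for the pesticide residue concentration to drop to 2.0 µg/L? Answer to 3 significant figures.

After mixing, C = (272.0·0.2800 + 59.60·42.00) / 331.6 = 2579/331.6 = 7.779 µg/L.
7.779·exp(−k·t) = 2.0 → t = ln(7.779/2.0)/k = 51020 s = 14.17 h.

14.2 h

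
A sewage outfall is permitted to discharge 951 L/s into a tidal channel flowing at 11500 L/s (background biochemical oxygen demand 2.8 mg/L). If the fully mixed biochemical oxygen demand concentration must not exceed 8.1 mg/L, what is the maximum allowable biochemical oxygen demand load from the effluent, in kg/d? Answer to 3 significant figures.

Mass balance at the limit: 11500·2.800 + 951.0·Cₑ = 12450·8.1 → Cₑ = 72.19 mg/L.
951.0 L/s = 0.9510 m³/s. Load = 0.9510 m³/s × 72.19 g/m³ × 86 400 s/d = 5932 kg/d.

5930 kg/d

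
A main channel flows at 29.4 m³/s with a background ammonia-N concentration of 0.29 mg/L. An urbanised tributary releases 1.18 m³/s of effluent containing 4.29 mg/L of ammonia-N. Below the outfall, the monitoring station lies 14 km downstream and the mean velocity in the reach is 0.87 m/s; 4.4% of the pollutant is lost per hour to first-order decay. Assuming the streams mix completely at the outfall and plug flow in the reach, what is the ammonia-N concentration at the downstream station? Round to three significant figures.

0.363 mg/L

Mass balance: C = (29.40·0.2900 + 1.180·4.290) / 30.58 = 13.59/30.58 = 0.4443 mg/L.
Travel time t = 14·1000 / 0.87 = 16090 s = 4.470 h.
4.4%/h lost → k = −ln(1 − 0.044) = 0.04500 h⁻¹.
Decay over the reach: 0.4443·exp(−kt) = 0.4443·0.8178 = 0.3634 mg/L.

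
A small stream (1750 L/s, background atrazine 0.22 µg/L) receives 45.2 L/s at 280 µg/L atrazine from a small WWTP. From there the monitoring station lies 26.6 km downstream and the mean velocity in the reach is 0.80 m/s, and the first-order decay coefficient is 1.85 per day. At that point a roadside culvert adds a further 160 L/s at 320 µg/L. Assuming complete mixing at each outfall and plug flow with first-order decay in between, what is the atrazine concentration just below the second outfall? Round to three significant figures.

29.5 µg/L

After mixing, C = (1750·0.2200 + 45.20·280.0) / 1795 = 13040/1795 = 7.264 µg/L; combined flow 1795 L/s.
Travel time t = 26.6·1000 / 0.80 = 33250 s = 9.236 h.
Decay over the reach: 7.264·exp(−kt) = 7.264·0.4907 = 3.565 µg/L.
Second outfall: C = (1795·3.565 + 160.0·320.0)/1955 = 29.46 µg/L.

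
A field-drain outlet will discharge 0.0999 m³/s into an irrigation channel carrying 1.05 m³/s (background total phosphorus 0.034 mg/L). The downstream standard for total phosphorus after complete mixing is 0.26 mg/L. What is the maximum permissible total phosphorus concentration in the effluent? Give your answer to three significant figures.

2.64 mg/L

At the limit, (Qr·Cr + Qe·Cₑ)/(Qr + Qe) = 0.26:
Cₑ = (1.150·0.26 − 1.050·0.03400) / 0.09990 = 2.635 mg/L.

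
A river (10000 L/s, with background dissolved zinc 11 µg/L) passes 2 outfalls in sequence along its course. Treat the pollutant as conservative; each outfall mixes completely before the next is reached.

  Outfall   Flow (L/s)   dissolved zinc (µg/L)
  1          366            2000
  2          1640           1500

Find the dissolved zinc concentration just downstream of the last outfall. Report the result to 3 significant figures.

275 µg/L

Outfall 1: combined Q = 10370 L/s; C = (10000·11.00 + 366.0·2000)/10370 = 81.23 µg/L.
Outfall 2: combined Q = 12010 L/s; C = (10370·81.23 + 1640·1500)/12010 = 275.0 µg/L.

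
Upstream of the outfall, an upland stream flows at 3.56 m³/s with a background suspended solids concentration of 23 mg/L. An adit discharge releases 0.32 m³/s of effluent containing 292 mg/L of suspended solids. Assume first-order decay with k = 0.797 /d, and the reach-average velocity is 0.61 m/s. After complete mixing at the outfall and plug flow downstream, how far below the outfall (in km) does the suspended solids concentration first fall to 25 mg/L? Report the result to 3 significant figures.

39.1 km

Conservation of mass: C = (3.560·23.00 + 0.3200·292.0) / 3.880 = 175.3/3.880 = 45.19 mg/L.
Set 45.19·exp(−k·t) = 25 → t = ln(45.19/25)/k = 64170 s = 17.82 h.
Distance = v·t = 0.61·64170 = 39140 m = 39.14 km.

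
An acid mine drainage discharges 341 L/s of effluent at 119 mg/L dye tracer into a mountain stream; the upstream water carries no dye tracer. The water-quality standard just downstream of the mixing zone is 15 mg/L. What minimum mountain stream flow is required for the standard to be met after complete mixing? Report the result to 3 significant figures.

Set C_mix = 15: (Q·0 + 341.0·119.0) / (Q + 341.0) = 15
→ Q = 341.0·(119.0 − 15)/(15 − 0) = 2364 L/s.

2360 L/s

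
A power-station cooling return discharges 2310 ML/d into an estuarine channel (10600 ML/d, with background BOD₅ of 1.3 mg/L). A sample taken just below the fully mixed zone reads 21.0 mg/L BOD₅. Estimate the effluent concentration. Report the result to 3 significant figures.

111 mg/L

Mass balance: 10600·1.300 + 2310·Cₑ = 12910·21.00
→ Cₑ = (12910·21.00 − 10600·1.300) / 2310 = 111.4 mg/L.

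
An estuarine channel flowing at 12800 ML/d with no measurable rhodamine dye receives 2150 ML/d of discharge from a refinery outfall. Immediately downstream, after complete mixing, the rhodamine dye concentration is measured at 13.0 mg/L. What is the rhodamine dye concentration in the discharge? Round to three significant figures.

Mass balance: 12800·0 + 2150·Cₑ = 14950·13.00
→ Cₑ = (14950·13.00 − 12800·0) / 2150 = 90.40 mg/L.

90.4 mg/L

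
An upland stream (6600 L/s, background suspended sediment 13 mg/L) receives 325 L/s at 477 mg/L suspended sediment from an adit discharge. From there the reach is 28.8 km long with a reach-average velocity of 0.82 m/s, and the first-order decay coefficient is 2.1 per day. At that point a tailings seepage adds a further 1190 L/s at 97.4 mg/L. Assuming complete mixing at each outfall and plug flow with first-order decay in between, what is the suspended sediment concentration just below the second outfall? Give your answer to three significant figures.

26.9 mg/L

Mass balance: C = (6600·13.00 + 325.0·477.0) / 6925 = 240800/6925 = 34.78 mg/L; combined flow 6925 L/s.
Travel time t = 28.8·1000 / 0.82 = 35120 s = 9.756 h.
Decay over the reach: 34.78·exp(−kt) = 34.78·0.4259 = 14.81 mg/L.
Second outfall: C = (6925·14.81 + 1190·97.40)/8115 = 26.92 mg/L.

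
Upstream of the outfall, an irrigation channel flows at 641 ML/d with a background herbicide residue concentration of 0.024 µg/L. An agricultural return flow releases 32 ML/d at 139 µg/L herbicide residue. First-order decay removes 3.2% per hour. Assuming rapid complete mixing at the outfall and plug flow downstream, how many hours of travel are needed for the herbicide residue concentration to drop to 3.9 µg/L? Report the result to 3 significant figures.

16.3 h

Mass balance: C = (641.0·0.02400 + 32.00·139.0) / 673.0 = 4463/673.0 = 6.632 µg/L.
3.2%/h lost → k = −ln(1 − 0.032) = 0.03252 h⁻¹.
6.632·exp(−k·t) = 3.9 → t = ln(6.632/3.9)/k = 58770 s = 16.32 h.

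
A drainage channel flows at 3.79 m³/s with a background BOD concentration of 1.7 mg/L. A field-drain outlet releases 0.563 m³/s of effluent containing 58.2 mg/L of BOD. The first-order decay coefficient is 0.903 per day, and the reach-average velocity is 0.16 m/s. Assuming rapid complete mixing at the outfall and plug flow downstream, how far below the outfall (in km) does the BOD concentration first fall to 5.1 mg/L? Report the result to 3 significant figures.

8.71 km

Mass balance: C = (3.790·1.700 + 0.5630·58.20) / 4.353 = 39.21/4.353 = 9.007 mg/L.
Set 9.007·exp(−k·t) = 5.1 → t = ln(9.007/5.1)/k = 54420 s = 15.12 h.
Distance = v·t = 0.16·54420 = 8708 m = 8.708 km.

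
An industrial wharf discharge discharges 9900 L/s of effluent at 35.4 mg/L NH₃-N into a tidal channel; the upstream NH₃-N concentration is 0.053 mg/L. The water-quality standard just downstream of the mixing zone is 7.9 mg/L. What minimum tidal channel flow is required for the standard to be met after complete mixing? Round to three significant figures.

Set C_mix = 7.9: (Q·0.05300 + 9900·35.40) / (Q + 9900) = 7.9
→ Q = 9900·(35.40 − 7.9)/(7.9 − 0.05300) = 34690 L/s.

34700 L/s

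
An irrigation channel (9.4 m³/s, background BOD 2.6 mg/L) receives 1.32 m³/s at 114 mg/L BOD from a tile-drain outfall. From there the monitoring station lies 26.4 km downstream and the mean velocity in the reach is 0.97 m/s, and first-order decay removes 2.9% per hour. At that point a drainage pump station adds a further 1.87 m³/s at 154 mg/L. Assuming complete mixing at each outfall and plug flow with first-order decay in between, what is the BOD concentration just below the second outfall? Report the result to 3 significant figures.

Mass balance: C = (9.400·2.600 + 1.320·114.0) / 10.72 = 174.9/10.72 = 16.32 mg/L; combined flow 10.72 m³/s.
Travel time t = 26.4·1000 / 0.97 = 27220 s = 7.560 h.
2.9%/h lost → k = −ln(1 − 0.029) = 0.02943 h⁻¹.
First-order decay: C = 16.32·exp(−k·t) = 16.32·0.8005 = 13.06 mg/L.
Second outfall: C = (10.72·13.06 + 1.870·154.0)/12.59 = 34.00 mg/L.

34.0 mg/L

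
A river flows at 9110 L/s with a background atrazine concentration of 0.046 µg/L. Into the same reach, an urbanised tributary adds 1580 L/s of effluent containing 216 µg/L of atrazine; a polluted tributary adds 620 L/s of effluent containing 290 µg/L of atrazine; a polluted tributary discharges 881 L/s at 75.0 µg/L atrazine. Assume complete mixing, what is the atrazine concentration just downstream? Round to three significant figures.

48.2 µg/L

After mixing, C = (9110·0.04600 + 1580·216.0 + 620.0·290.0 + 881.0·75.00) / 12190 = 587600/12190 = 48.20 µg/L.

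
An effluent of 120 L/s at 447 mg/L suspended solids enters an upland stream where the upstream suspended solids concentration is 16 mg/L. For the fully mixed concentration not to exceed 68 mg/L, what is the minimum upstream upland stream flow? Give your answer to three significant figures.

875 L/s

Set C_mix = 68: (Q·16.00 + 120.0·447.0) / (Q + 120.0) = 68
→ Q = 120.0·(447.0 − 68)/(68 − 16.00) = 874.6 L/s.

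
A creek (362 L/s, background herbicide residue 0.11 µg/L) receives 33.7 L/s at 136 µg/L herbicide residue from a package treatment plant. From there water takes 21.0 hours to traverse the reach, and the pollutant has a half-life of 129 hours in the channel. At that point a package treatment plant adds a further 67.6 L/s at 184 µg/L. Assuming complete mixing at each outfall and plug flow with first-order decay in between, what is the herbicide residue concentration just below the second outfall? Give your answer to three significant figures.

Conservation of mass: C = (362.0·0.1100 + 33.70·136.0) / 395.7 = 4623/395.7 = 11.68 µg/L; combined flow 395.7 L/s.
Half-life 129 h → k = ln 2 / 129 = 0.005373 h⁻¹ = 0.1290 d⁻¹.
First-order decay: C = 11.68·exp(−k·t) = 11.68·0.8933 = 10.44 µg/L.
At the second outfall, C = (395.7·10.44 + 67.60·184.0) / (395.7 + 67.60) = 35.76 µg/L.

35.8 µg/L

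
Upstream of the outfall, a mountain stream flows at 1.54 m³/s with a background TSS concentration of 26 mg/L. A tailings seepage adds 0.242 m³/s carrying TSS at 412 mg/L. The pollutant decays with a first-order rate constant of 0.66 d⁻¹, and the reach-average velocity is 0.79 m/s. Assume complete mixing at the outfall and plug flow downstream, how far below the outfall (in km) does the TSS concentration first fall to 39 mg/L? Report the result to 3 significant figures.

Mass balance: C = (1.540·26.00 + 0.2420·412.0) / 1.782 = 139.7/1.782 = 78.42 mg/L.
Set 78.42·exp(−k·t) = 39 → t = ln(78.42/39)/k = 91440 s = 25.40 h.
Distance = v·t = 0.79·91440 = 72240 m = 72.24 km.

72.2 km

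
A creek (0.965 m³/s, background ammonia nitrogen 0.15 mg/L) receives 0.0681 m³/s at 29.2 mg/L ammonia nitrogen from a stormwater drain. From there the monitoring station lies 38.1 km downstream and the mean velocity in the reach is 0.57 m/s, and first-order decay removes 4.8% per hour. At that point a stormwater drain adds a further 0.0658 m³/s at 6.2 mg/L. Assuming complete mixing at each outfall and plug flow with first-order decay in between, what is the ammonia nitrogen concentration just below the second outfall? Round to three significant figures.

1.15 mg/L

Flow-weighted average: C = (0.9650·0.1500 + 0.06810·29.20) / 1.033 = 2.133/1.033 = 2.065 mg/L; combined flow 1.033 m³/s.
Travel time t = 38.1·1000 / 0.57 = 66840 s = 18.57 h.
4.8%/h lost → k = −ln(1 − 0.048) = 0.04919 h⁻¹.
Applying C = C₀e^(−kt): 2.065 × 0.4012 = 0.8284 mg/L.
At the second outfall, C = (1.033·0.8284 + 0.06580·6.200) / (1.033 + 0.06580) = 1.150 mg/L.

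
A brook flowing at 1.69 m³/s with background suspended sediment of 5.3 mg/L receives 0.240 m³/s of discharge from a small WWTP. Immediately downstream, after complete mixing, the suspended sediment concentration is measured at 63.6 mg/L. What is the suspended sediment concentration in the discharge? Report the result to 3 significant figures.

Mass balance: 1.690·5.300 + 0.2400·Cₑ = 1.930·63.60
→ Cₑ = (1.930·63.60 − 1.690·5.300) / 0.2400 = 474.1 mg/L.

474 mg/L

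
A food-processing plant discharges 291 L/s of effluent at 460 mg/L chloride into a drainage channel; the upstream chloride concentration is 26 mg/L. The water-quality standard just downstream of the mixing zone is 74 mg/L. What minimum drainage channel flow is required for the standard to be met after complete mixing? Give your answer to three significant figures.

2340 L/s

Set C_mix = 74: (Q·26.00 + 291.0·460.0) / (Q + 291.0) = 74
→ Q = 291.0·(460.0 − 74)/(74 − 26.00) = 2340 L/s.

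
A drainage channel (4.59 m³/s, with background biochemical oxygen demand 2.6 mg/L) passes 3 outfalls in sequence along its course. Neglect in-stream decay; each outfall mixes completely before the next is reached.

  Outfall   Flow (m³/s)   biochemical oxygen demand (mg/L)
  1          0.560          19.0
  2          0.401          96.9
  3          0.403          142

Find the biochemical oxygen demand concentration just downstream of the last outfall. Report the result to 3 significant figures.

19.9 mg/L

After outfall 1: Q = 4.590 + 0.5600 = 5.150 m³/s; C = (4.590·2.600 + 0.5600·19.00)/5.150 = 4.383 mg/L.
After outfall 2: Q = 5.150 + 0.4010 = 5.551 m³/s; C = (5.150·4.383 + 0.4010·96.90)/5.551 = 11.07 mg/L.
After outfall 3: Q = 5.551 + 0.4030 = 5.954 m³/s; C = (5.551·11.07 + 0.4030·142.0)/5.954 = 19.93 mg/L.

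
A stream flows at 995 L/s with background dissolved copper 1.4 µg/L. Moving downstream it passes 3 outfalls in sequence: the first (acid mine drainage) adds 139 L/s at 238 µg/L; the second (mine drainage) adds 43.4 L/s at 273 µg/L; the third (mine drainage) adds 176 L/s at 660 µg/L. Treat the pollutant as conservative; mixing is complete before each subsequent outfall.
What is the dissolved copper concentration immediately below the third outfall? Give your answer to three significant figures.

120 µg/L

Below outfall 1: Q → 1134 L/s, C = (995.0·1.400 + 139.0·238.0)/1134 = 30.40 µg/L.
Below outfall 2: Q → 1177 L/s, C = (1134·30.40 + 43.40·273.0)/1177 = 39.34 µg/L.
Below outfall 3: Q → 1353 L/s, C = (1177·39.34 + 176.0·660.0)/1353 = 120.1 µg/L.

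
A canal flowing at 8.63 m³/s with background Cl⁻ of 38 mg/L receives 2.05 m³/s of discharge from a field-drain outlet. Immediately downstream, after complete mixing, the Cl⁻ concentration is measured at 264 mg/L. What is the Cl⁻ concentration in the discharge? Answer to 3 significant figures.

Mass balance: 8.630·38.00 + 2.050·Cₑ = 10.68·264.0
→ Cₑ = (10.68·264.0 − 8.630·38.00) / 2.050 = 1215 mg/L.

1220 mg/L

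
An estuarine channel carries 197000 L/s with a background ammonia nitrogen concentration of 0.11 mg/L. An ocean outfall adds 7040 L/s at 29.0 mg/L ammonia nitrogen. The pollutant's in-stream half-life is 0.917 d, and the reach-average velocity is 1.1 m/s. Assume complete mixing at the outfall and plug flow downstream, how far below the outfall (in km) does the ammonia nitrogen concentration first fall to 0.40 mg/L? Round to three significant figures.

128 km

Mixed concentration C = ΣQC/ΣQ = (197000·0.1100 + 7040·29.00) / 204000 = 225800/204000 = 1.107 mg/L.
Half-life 0.917 d → k = ln 2 / 0.917 = 0.7559 d⁻¹.
Set 1.107·exp(−k·t) = 0.40 → t = ln(1.107/0.40)/k = 116300 s = 32.31 h.
Distance = v·t = 1.1·116300 = 128000 m = 128.0 km.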